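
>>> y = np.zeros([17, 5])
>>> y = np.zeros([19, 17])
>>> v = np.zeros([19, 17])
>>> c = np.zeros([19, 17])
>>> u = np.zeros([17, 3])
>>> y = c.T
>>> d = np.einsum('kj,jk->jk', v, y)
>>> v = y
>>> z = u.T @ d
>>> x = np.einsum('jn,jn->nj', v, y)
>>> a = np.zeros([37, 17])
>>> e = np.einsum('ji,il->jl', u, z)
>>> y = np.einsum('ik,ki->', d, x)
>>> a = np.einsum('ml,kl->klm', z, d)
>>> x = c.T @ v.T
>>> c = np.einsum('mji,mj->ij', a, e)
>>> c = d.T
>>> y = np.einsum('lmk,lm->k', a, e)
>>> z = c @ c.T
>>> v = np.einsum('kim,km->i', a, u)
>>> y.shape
(3,)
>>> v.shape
(19,)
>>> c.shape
(19, 17)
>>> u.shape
(17, 3)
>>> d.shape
(17, 19)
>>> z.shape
(19, 19)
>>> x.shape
(17, 17)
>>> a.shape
(17, 19, 3)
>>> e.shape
(17, 19)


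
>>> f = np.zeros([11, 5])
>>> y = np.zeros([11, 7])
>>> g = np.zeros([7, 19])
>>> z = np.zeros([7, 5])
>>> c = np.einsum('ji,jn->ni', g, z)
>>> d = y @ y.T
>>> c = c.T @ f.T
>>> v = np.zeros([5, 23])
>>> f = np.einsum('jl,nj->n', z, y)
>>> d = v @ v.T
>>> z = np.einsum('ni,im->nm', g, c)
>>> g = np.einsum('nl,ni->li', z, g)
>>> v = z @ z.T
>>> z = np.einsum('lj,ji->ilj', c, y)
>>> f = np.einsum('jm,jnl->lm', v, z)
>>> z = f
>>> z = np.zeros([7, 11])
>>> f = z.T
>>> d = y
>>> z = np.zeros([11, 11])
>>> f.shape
(11, 7)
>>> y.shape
(11, 7)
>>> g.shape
(11, 19)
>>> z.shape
(11, 11)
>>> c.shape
(19, 11)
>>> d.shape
(11, 7)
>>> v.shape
(7, 7)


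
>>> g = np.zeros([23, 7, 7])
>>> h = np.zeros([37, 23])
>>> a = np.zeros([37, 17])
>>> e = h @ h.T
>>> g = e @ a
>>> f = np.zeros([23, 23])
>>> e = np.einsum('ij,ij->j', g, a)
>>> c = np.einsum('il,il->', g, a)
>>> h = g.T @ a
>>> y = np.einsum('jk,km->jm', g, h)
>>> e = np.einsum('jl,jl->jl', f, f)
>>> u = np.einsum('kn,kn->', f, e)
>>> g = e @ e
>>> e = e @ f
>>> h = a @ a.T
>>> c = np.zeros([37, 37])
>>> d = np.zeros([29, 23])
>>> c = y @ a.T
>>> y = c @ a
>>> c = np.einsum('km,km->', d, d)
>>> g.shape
(23, 23)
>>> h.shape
(37, 37)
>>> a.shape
(37, 17)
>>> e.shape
(23, 23)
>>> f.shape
(23, 23)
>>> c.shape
()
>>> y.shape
(37, 17)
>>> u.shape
()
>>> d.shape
(29, 23)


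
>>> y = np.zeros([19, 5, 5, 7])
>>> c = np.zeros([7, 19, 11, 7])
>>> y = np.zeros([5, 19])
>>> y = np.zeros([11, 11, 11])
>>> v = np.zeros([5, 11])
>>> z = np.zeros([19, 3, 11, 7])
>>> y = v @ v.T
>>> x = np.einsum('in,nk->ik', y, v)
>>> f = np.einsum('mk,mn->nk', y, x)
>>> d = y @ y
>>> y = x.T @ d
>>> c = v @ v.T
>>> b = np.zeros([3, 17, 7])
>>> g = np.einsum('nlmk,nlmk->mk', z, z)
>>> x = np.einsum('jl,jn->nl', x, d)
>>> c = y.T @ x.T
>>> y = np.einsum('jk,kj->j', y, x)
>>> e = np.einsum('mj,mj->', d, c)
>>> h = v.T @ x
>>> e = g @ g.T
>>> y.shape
(11,)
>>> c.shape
(5, 5)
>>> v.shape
(5, 11)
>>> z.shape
(19, 3, 11, 7)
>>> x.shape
(5, 11)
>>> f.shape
(11, 5)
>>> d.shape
(5, 5)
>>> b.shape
(3, 17, 7)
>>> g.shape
(11, 7)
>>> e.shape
(11, 11)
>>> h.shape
(11, 11)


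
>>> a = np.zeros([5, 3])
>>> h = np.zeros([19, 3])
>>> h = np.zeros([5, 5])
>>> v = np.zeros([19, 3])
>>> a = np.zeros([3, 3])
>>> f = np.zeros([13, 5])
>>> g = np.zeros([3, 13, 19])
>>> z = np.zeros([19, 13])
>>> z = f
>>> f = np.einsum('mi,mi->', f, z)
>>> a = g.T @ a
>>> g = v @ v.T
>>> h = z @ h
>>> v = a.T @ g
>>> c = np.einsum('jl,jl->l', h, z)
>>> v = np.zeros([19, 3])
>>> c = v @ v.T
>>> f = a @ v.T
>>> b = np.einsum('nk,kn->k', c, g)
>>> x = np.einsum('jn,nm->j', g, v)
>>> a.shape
(19, 13, 3)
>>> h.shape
(13, 5)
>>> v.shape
(19, 3)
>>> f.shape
(19, 13, 19)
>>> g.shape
(19, 19)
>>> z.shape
(13, 5)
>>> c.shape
(19, 19)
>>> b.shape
(19,)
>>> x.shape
(19,)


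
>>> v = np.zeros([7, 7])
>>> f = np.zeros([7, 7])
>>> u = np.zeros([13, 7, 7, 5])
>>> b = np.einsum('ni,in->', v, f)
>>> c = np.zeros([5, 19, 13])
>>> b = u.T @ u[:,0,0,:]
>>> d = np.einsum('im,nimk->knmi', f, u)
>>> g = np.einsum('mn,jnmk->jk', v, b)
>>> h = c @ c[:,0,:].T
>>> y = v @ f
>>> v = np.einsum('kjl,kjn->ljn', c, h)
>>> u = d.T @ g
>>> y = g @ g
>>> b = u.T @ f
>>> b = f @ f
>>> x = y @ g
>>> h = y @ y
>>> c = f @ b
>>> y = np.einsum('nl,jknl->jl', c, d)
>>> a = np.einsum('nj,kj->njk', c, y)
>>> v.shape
(13, 19, 5)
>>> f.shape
(7, 7)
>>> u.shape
(7, 7, 13, 5)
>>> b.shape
(7, 7)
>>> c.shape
(7, 7)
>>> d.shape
(5, 13, 7, 7)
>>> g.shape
(5, 5)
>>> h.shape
(5, 5)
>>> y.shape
(5, 7)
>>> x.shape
(5, 5)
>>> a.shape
(7, 7, 5)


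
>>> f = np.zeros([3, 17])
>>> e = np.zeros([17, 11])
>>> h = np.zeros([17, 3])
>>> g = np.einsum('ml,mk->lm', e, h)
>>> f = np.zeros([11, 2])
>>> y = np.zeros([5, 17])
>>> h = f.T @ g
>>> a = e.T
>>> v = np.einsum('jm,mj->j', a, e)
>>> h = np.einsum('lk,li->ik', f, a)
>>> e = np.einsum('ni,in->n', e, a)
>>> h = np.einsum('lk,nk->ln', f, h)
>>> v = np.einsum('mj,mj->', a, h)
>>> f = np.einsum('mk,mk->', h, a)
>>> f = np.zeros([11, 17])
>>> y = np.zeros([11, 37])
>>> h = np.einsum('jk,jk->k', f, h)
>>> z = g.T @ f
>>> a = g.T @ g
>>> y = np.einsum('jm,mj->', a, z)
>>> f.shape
(11, 17)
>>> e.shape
(17,)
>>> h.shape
(17,)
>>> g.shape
(11, 17)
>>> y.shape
()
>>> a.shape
(17, 17)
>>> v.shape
()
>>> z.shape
(17, 17)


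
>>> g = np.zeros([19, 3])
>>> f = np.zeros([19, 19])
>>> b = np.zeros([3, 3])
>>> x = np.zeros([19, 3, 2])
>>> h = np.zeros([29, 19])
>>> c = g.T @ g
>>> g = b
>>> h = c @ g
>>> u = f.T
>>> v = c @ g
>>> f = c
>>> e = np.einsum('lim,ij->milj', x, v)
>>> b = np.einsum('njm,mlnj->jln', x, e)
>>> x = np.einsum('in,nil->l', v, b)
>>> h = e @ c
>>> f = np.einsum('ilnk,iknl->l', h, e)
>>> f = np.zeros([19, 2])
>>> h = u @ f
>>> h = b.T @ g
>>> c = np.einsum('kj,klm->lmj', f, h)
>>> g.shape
(3, 3)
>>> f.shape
(19, 2)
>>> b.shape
(3, 3, 19)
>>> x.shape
(19,)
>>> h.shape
(19, 3, 3)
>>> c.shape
(3, 3, 2)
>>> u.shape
(19, 19)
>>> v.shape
(3, 3)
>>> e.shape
(2, 3, 19, 3)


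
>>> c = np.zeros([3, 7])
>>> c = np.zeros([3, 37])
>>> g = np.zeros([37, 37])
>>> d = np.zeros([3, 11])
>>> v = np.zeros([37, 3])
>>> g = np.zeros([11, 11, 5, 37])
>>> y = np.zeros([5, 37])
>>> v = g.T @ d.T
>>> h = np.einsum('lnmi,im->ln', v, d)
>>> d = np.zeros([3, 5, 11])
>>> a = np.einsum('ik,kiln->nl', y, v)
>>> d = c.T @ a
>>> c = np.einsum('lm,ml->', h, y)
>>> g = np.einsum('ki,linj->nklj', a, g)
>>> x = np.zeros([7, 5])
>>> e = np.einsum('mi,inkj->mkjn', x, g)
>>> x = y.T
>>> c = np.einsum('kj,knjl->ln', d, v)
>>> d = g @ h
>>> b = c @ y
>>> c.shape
(3, 5)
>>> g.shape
(5, 3, 11, 37)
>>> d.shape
(5, 3, 11, 5)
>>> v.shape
(37, 5, 11, 3)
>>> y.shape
(5, 37)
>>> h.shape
(37, 5)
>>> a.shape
(3, 11)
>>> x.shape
(37, 5)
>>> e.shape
(7, 11, 37, 3)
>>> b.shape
(3, 37)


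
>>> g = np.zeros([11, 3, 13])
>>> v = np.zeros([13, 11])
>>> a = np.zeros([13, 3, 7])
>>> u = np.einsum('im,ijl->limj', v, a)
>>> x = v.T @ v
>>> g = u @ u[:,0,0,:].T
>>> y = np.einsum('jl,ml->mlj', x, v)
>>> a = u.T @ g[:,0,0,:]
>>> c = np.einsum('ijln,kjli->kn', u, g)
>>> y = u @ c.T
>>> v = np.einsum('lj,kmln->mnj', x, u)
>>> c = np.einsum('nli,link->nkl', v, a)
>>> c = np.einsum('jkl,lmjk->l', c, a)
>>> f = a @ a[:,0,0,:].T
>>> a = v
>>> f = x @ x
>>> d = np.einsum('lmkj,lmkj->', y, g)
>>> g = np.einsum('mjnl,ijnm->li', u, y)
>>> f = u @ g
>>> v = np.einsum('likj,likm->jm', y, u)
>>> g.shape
(3, 7)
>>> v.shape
(7, 3)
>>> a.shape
(13, 3, 11)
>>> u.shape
(7, 13, 11, 3)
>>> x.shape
(11, 11)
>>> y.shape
(7, 13, 11, 7)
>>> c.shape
(3,)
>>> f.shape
(7, 13, 11, 7)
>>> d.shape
()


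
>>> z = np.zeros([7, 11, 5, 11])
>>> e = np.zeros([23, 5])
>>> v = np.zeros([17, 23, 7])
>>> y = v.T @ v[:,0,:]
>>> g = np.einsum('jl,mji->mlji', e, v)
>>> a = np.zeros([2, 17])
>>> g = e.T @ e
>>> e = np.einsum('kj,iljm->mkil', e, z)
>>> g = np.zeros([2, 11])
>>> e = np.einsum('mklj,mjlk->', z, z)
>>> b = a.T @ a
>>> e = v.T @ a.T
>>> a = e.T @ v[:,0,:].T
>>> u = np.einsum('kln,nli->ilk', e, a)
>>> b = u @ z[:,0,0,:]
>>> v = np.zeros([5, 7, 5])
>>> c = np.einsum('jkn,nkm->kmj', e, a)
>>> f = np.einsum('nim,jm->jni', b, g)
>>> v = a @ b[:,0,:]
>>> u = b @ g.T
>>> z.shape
(7, 11, 5, 11)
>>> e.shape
(7, 23, 2)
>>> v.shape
(2, 23, 11)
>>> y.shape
(7, 23, 7)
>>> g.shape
(2, 11)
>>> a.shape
(2, 23, 17)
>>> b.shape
(17, 23, 11)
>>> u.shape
(17, 23, 2)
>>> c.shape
(23, 17, 7)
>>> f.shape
(2, 17, 23)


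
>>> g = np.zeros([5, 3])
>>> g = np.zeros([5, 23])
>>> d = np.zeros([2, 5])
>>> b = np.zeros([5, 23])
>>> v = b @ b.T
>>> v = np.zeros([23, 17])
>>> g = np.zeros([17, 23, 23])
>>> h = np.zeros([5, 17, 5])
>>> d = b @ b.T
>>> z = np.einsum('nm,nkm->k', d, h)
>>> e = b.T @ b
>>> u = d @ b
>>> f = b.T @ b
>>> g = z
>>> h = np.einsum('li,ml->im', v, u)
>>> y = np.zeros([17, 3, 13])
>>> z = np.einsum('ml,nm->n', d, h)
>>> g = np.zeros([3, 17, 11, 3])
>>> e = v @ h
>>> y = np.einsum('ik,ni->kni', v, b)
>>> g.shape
(3, 17, 11, 3)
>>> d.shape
(5, 5)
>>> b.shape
(5, 23)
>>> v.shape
(23, 17)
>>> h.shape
(17, 5)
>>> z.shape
(17,)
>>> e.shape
(23, 5)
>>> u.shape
(5, 23)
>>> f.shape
(23, 23)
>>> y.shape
(17, 5, 23)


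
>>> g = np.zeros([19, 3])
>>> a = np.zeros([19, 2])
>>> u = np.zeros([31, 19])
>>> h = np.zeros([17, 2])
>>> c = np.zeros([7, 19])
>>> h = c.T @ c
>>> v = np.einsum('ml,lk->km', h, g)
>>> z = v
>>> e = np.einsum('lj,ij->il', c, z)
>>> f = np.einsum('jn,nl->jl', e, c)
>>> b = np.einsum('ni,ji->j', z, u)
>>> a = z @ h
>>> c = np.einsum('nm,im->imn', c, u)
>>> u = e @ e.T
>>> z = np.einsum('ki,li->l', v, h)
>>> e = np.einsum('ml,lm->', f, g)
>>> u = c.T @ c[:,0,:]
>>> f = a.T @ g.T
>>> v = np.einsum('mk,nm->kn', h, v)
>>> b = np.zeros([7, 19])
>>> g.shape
(19, 3)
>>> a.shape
(3, 19)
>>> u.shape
(7, 19, 7)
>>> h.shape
(19, 19)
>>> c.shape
(31, 19, 7)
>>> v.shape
(19, 3)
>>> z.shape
(19,)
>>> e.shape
()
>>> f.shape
(19, 19)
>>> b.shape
(7, 19)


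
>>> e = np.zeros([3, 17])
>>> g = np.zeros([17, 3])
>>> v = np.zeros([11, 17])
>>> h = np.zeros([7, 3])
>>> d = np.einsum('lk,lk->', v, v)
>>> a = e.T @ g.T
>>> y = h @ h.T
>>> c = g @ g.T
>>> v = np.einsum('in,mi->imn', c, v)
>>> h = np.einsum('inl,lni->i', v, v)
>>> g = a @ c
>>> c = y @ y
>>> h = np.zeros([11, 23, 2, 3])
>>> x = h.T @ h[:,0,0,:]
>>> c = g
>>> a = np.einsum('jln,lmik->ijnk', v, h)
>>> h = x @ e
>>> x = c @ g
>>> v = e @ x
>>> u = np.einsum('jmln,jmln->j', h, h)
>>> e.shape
(3, 17)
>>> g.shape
(17, 17)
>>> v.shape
(3, 17)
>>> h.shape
(3, 2, 23, 17)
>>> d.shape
()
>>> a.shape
(2, 17, 17, 3)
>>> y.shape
(7, 7)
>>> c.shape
(17, 17)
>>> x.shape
(17, 17)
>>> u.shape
(3,)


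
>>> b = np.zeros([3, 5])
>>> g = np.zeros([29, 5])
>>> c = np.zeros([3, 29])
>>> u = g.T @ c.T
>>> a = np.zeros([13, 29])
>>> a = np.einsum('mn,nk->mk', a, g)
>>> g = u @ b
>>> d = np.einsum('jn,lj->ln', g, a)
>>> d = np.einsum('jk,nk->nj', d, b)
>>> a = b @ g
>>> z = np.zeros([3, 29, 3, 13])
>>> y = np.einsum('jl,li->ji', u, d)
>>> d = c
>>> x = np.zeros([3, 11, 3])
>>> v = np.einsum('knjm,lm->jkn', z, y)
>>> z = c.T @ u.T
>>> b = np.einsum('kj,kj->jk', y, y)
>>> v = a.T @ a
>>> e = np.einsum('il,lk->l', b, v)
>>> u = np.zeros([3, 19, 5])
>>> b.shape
(13, 5)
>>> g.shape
(5, 5)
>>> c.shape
(3, 29)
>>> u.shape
(3, 19, 5)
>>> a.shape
(3, 5)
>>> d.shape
(3, 29)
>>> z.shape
(29, 5)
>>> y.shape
(5, 13)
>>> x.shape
(3, 11, 3)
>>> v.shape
(5, 5)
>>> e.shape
(5,)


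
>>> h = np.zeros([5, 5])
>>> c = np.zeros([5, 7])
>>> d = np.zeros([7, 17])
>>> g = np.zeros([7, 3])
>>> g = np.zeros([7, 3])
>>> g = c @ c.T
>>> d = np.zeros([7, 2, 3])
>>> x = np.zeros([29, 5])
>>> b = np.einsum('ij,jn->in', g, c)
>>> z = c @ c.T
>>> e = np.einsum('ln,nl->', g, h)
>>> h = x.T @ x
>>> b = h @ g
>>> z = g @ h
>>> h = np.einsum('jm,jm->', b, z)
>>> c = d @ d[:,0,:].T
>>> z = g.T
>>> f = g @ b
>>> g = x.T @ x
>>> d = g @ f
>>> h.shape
()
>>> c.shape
(7, 2, 7)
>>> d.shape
(5, 5)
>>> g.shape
(5, 5)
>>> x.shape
(29, 5)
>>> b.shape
(5, 5)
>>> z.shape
(5, 5)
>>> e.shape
()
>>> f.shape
(5, 5)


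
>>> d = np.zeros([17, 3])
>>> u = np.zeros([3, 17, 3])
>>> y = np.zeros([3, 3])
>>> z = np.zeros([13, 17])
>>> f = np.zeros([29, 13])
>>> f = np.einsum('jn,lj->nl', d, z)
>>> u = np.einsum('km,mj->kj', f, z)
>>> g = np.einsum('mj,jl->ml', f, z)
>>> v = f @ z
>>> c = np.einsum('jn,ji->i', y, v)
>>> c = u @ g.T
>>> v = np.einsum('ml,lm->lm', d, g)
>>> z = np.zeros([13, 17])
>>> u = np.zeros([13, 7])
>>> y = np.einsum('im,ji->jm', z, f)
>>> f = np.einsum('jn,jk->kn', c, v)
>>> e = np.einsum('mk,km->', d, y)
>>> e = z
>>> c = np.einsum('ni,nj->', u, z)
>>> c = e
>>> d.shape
(17, 3)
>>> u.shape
(13, 7)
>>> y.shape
(3, 17)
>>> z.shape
(13, 17)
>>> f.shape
(17, 3)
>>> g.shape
(3, 17)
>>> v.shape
(3, 17)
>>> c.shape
(13, 17)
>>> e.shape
(13, 17)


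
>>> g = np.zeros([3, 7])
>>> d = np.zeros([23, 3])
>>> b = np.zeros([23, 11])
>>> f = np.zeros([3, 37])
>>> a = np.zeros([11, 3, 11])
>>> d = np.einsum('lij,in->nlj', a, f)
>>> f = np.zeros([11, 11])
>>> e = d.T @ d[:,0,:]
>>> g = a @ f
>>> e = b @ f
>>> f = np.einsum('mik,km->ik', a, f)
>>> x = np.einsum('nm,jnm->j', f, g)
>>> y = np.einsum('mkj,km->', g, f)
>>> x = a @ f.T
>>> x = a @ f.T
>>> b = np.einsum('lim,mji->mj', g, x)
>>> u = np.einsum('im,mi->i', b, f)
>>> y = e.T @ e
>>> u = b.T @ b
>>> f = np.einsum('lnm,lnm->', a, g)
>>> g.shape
(11, 3, 11)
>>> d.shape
(37, 11, 11)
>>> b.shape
(11, 3)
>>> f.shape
()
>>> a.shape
(11, 3, 11)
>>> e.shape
(23, 11)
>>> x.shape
(11, 3, 3)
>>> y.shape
(11, 11)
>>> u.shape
(3, 3)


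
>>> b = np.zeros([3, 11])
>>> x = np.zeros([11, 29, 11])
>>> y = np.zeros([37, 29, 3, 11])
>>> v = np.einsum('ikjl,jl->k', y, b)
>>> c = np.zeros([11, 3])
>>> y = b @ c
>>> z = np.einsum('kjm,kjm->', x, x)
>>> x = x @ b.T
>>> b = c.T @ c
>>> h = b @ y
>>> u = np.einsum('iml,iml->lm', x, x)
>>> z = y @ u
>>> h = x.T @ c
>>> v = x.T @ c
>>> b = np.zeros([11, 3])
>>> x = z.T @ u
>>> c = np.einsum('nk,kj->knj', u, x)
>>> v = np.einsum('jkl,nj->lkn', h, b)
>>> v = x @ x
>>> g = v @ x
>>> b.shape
(11, 3)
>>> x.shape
(29, 29)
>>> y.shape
(3, 3)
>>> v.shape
(29, 29)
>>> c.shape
(29, 3, 29)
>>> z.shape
(3, 29)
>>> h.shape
(3, 29, 3)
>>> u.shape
(3, 29)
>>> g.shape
(29, 29)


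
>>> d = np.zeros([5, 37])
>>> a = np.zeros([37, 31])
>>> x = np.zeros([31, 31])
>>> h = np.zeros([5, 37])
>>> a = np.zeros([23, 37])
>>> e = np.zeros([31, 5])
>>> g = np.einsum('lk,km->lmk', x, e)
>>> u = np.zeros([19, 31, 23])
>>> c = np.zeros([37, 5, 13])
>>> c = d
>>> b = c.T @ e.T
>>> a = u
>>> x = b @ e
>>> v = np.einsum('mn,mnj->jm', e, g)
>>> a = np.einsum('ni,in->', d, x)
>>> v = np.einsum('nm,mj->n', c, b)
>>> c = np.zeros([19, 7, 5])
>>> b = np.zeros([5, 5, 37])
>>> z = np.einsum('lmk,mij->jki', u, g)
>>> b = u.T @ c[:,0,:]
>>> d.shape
(5, 37)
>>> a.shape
()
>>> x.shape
(37, 5)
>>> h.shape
(5, 37)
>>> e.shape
(31, 5)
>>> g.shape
(31, 5, 31)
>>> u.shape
(19, 31, 23)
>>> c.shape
(19, 7, 5)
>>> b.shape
(23, 31, 5)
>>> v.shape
(5,)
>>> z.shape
(31, 23, 5)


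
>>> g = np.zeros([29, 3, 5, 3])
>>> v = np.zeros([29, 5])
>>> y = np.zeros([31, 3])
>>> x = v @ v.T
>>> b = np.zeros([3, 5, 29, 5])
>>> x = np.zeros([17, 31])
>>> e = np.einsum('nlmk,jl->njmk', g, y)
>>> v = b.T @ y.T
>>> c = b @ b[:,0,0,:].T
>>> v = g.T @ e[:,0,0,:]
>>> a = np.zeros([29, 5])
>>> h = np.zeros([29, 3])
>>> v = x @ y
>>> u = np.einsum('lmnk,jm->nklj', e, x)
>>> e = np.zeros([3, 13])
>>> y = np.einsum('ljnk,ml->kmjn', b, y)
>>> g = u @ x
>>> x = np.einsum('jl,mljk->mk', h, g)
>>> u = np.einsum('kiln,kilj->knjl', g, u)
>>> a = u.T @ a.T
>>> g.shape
(5, 3, 29, 31)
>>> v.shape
(17, 3)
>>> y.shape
(5, 31, 5, 29)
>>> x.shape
(5, 31)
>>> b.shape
(3, 5, 29, 5)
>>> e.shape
(3, 13)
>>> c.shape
(3, 5, 29, 3)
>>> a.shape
(29, 17, 31, 29)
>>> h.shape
(29, 3)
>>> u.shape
(5, 31, 17, 29)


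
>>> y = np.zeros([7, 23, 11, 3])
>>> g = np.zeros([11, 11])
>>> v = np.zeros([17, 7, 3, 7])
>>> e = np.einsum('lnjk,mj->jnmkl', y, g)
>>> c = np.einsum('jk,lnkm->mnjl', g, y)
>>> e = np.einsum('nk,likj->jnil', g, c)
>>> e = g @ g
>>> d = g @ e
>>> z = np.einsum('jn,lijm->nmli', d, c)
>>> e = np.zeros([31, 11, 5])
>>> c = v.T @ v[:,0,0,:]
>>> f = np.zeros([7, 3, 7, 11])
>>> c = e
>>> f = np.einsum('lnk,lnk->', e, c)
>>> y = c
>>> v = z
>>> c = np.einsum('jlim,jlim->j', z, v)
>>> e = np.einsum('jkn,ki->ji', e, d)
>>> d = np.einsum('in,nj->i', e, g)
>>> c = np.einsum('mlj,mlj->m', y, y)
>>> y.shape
(31, 11, 5)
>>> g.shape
(11, 11)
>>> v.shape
(11, 7, 3, 23)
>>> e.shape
(31, 11)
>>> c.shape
(31,)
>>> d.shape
(31,)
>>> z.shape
(11, 7, 3, 23)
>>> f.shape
()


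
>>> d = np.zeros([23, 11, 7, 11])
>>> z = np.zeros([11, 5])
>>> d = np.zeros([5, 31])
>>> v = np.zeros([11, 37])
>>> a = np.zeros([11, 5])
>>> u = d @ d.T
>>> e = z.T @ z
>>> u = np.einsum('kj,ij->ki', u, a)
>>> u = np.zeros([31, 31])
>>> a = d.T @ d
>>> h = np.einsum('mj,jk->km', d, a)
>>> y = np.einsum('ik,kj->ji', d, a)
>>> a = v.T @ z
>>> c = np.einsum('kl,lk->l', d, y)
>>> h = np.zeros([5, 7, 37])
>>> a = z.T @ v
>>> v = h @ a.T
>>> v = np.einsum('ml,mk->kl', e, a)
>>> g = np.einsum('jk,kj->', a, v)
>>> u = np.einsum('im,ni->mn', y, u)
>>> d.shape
(5, 31)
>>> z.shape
(11, 5)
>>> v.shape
(37, 5)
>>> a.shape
(5, 37)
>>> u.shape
(5, 31)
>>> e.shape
(5, 5)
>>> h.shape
(5, 7, 37)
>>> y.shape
(31, 5)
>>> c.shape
(31,)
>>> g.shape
()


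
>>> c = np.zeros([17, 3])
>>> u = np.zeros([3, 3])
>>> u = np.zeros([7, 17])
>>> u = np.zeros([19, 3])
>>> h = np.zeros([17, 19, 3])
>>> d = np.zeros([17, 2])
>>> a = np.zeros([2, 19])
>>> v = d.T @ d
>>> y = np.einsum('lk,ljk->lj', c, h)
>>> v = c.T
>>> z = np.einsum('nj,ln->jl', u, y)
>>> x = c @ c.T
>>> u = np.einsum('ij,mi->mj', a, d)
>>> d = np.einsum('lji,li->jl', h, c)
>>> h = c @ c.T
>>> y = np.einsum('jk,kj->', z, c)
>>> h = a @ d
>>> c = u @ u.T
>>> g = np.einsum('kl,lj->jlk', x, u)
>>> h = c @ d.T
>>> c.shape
(17, 17)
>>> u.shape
(17, 19)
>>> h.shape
(17, 19)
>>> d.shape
(19, 17)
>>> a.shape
(2, 19)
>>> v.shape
(3, 17)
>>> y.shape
()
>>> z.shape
(3, 17)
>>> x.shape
(17, 17)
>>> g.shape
(19, 17, 17)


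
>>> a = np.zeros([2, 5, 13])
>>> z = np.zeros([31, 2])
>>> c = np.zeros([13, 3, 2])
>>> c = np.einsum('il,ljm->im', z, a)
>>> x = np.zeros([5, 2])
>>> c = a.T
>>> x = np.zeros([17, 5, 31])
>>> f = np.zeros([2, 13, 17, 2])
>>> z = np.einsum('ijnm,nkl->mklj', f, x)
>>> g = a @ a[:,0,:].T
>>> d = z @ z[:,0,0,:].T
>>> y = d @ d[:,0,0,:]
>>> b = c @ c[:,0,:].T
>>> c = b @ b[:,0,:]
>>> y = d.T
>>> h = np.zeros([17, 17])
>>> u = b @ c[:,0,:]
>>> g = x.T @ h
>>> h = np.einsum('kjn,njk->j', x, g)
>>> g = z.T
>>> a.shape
(2, 5, 13)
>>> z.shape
(2, 5, 31, 13)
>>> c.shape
(13, 5, 13)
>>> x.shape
(17, 5, 31)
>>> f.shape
(2, 13, 17, 2)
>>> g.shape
(13, 31, 5, 2)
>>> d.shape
(2, 5, 31, 2)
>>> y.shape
(2, 31, 5, 2)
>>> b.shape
(13, 5, 13)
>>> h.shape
(5,)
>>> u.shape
(13, 5, 13)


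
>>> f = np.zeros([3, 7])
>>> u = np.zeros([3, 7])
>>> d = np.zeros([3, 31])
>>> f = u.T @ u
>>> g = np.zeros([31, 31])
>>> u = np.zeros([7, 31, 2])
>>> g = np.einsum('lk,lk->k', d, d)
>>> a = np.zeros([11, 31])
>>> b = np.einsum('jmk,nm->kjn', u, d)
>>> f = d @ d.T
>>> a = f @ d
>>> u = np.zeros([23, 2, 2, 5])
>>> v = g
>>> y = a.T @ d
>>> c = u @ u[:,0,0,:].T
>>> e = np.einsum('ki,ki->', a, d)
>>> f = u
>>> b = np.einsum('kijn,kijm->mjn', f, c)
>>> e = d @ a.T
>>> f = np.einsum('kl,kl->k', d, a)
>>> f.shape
(3,)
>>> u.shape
(23, 2, 2, 5)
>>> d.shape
(3, 31)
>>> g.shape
(31,)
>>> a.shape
(3, 31)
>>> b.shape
(23, 2, 5)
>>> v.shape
(31,)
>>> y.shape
(31, 31)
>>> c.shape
(23, 2, 2, 23)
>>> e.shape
(3, 3)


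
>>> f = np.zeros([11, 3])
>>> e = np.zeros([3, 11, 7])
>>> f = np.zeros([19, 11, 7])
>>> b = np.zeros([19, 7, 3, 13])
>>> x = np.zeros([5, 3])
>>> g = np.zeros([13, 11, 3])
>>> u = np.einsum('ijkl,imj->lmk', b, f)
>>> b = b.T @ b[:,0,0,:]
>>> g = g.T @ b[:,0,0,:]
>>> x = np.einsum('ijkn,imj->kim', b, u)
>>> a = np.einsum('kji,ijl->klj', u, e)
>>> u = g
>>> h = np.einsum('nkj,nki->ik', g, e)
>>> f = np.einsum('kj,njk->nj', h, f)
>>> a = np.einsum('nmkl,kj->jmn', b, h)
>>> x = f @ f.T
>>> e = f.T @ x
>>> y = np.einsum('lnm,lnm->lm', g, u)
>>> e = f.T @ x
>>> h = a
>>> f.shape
(19, 11)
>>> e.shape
(11, 19)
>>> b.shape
(13, 3, 7, 13)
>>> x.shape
(19, 19)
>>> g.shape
(3, 11, 13)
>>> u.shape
(3, 11, 13)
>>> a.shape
(11, 3, 13)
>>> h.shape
(11, 3, 13)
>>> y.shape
(3, 13)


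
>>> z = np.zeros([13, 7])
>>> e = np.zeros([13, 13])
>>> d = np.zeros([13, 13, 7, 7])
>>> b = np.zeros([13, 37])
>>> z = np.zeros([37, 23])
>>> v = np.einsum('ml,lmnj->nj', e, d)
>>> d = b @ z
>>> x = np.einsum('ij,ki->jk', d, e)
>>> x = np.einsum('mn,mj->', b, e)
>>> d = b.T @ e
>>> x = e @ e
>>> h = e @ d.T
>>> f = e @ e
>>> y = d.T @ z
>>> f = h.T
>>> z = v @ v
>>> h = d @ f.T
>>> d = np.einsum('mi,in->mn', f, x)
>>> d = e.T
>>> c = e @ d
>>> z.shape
(7, 7)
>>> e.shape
(13, 13)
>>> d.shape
(13, 13)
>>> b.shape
(13, 37)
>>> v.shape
(7, 7)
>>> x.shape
(13, 13)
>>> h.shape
(37, 37)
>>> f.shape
(37, 13)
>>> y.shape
(13, 23)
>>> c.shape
(13, 13)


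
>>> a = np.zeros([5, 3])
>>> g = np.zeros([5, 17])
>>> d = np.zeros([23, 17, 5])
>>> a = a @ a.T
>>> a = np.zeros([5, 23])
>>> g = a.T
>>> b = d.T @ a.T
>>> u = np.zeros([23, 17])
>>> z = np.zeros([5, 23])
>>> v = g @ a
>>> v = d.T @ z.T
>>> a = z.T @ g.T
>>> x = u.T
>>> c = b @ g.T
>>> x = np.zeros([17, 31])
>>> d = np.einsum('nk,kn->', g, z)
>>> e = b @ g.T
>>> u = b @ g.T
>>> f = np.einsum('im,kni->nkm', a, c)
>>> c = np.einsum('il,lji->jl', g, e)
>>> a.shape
(23, 23)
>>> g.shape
(23, 5)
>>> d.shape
()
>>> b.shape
(5, 17, 5)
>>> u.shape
(5, 17, 23)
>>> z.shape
(5, 23)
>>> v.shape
(5, 17, 5)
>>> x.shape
(17, 31)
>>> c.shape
(17, 5)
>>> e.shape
(5, 17, 23)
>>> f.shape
(17, 5, 23)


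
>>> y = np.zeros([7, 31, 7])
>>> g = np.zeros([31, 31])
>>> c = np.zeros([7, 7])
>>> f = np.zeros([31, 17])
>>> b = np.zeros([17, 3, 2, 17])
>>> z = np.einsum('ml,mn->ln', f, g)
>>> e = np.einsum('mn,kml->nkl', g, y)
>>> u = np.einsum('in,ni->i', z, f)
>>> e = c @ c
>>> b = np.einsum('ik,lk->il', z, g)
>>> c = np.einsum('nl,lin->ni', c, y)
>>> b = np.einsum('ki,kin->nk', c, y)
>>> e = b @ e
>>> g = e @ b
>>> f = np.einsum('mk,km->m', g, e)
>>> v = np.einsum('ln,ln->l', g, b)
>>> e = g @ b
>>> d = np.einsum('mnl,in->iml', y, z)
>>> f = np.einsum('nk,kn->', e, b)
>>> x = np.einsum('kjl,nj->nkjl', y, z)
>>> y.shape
(7, 31, 7)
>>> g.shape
(7, 7)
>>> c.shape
(7, 31)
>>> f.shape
()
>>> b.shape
(7, 7)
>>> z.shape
(17, 31)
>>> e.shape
(7, 7)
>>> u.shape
(17,)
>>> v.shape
(7,)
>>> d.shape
(17, 7, 7)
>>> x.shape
(17, 7, 31, 7)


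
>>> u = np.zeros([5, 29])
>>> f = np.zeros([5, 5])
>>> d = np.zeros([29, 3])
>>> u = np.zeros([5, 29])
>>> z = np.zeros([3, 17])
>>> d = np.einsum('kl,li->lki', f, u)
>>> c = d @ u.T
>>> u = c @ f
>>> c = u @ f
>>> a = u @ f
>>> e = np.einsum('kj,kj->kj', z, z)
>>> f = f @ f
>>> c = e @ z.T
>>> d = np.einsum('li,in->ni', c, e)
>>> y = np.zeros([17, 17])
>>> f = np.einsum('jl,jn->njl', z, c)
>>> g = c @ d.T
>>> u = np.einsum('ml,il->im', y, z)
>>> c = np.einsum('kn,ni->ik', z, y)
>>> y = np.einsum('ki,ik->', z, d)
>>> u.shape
(3, 17)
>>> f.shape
(3, 3, 17)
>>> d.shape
(17, 3)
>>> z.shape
(3, 17)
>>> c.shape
(17, 3)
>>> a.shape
(5, 5, 5)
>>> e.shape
(3, 17)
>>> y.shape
()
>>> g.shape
(3, 17)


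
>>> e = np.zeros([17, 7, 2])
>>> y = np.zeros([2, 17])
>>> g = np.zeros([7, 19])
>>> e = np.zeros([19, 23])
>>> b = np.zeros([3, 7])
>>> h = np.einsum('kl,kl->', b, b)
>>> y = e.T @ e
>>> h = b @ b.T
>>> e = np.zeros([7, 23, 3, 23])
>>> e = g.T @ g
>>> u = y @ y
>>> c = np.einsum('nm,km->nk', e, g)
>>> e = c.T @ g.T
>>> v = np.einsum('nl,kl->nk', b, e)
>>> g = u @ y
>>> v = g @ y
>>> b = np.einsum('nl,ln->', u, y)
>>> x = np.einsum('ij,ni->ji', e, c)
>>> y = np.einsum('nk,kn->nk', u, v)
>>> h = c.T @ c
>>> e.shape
(7, 7)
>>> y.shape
(23, 23)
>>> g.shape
(23, 23)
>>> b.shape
()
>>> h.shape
(7, 7)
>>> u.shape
(23, 23)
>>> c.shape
(19, 7)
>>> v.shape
(23, 23)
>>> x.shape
(7, 7)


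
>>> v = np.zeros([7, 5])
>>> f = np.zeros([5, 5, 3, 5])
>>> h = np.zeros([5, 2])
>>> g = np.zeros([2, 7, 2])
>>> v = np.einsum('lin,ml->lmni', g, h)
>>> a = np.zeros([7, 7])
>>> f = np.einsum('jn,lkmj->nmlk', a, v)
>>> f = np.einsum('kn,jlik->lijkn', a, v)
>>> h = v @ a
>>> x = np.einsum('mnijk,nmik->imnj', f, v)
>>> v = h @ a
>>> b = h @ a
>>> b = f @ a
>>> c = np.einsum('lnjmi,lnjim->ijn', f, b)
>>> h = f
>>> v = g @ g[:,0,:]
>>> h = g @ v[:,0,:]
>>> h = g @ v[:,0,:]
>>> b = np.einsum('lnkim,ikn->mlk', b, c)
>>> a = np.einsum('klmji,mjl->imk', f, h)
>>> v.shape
(2, 7, 2)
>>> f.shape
(5, 2, 2, 7, 7)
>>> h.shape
(2, 7, 2)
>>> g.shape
(2, 7, 2)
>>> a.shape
(7, 2, 5)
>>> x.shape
(2, 5, 2, 7)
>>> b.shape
(7, 5, 2)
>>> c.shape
(7, 2, 2)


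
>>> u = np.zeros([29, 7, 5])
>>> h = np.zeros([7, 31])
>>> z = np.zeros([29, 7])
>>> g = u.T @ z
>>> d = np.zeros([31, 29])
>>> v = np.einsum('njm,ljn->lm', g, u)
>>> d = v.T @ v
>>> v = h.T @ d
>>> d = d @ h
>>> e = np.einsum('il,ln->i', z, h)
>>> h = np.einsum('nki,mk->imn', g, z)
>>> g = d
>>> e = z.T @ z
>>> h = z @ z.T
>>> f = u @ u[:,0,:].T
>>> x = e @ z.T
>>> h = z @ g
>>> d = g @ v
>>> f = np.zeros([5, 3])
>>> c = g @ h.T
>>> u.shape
(29, 7, 5)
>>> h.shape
(29, 31)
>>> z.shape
(29, 7)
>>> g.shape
(7, 31)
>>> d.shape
(7, 7)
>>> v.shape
(31, 7)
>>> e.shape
(7, 7)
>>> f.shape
(5, 3)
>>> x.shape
(7, 29)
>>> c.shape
(7, 29)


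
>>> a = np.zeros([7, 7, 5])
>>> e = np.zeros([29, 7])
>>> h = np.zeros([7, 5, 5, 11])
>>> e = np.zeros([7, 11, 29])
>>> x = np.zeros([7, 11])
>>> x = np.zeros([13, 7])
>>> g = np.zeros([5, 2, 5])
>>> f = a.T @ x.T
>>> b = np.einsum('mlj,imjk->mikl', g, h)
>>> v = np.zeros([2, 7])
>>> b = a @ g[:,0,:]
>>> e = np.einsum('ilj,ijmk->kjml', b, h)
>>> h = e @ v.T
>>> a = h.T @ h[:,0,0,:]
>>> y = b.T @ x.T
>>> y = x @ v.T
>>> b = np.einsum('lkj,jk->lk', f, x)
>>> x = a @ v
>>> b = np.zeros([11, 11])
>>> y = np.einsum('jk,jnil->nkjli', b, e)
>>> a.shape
(2, 5, 5, 2)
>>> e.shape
(11, 5, 5, 7)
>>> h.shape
(11, 5, 5, 2)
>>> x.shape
(2, 5, 5, 7)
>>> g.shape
(5, 2, 5)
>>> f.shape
(5, 7, 13)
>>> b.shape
(11, 11)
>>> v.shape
(2, 7)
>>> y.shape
(5, 11, 11, 7, 5)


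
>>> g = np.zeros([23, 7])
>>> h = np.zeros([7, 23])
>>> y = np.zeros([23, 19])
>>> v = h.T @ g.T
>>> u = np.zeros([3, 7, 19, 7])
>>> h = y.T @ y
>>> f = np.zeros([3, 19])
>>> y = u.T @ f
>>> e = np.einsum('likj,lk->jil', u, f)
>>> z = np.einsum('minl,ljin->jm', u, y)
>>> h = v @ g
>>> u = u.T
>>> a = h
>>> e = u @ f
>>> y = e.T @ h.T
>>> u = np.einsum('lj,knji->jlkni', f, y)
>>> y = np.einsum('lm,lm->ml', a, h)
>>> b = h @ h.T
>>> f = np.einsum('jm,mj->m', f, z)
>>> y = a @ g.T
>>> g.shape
(23, 7)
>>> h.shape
(23, 7)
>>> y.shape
(23, 23)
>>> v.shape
(23, 23)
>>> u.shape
(19, 3, 19, 7, 23)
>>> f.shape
(19,)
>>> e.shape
(7, 19, 7, 19)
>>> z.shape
(19, 3)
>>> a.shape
(23, 7)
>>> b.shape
(23, 23)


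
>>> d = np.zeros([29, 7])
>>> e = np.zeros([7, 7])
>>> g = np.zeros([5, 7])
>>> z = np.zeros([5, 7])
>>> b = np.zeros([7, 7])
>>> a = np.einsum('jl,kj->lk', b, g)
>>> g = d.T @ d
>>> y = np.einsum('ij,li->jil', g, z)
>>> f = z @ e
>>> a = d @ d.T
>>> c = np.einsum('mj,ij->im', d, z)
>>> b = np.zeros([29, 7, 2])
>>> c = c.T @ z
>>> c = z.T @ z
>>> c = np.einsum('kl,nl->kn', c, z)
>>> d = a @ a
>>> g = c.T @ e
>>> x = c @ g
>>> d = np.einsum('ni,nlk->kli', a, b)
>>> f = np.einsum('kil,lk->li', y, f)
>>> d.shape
(2, 7, 29)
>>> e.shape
(7, 7)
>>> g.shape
(5, 7)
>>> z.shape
(5, 7)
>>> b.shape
(29, 7, 2)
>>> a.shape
(29, 29)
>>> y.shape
(7, 7, 5)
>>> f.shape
(5, 7)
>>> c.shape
(7, 5)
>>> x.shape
(7, 7)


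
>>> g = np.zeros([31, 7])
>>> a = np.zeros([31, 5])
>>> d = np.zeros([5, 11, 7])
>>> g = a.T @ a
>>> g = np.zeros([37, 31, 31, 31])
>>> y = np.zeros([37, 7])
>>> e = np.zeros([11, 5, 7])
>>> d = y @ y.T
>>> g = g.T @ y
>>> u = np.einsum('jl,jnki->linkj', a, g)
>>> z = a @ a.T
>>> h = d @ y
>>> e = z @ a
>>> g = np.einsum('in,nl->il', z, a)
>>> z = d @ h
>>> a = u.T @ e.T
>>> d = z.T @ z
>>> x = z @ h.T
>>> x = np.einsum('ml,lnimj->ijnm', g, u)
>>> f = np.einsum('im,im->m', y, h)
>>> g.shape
(31, 5)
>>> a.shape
(31, 31, 31, 7, 31)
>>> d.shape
(7, 7)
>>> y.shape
(37, 7)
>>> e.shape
(31, 5)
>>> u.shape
(5, 7, 31, 31, 31)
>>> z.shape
(37, 7)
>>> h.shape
(37, 7)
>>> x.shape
(31, 31, 7, 31)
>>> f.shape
(7,)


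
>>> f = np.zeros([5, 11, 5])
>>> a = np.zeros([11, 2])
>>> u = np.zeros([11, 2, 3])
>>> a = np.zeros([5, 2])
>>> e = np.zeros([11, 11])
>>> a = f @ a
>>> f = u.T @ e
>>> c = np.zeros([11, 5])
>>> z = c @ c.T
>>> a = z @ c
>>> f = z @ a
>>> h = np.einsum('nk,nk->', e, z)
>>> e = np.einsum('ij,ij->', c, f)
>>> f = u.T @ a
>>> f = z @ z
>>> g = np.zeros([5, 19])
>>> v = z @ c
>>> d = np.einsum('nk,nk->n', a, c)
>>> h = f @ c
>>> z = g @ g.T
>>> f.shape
(11, 11)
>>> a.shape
(11, 5)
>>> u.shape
(11, 2, 3)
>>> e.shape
()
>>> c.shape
(11, 5)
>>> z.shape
(5, 5)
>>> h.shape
(11, 5)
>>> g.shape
(5, 19)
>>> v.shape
(11, 5)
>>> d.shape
(11,)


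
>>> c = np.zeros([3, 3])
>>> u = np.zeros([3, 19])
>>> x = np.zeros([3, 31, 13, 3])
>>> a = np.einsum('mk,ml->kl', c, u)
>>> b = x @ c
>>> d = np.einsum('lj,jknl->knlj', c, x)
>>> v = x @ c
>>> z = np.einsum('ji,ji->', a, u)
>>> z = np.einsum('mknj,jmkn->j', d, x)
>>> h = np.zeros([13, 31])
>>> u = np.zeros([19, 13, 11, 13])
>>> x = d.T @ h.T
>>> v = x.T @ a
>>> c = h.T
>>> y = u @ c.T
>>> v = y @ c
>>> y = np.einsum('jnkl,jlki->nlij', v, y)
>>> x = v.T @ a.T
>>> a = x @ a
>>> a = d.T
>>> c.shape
(31, 13)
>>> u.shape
(19, 13, 11, 13)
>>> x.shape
(13, 11, 13, 3)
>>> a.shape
(3, 3, 13, 31)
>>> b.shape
(3, 31, 13, 3)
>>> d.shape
(31, 13, 3, 3)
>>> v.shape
(19, 13, 11, 13)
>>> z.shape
(3,)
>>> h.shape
(13, 31)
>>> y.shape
(13, 13, 31, 19)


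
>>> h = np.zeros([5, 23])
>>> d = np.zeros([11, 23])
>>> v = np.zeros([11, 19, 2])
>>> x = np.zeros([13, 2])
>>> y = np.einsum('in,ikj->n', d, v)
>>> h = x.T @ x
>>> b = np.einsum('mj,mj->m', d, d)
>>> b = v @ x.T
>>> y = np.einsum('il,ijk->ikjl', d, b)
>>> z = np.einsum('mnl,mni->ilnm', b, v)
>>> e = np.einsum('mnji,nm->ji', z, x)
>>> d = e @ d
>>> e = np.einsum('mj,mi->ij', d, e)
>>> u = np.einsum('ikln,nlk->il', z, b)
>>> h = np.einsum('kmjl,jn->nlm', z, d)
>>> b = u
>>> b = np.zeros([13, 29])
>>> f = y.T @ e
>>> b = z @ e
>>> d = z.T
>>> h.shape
(23, 11, 13)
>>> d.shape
(11, 19, 13, 2)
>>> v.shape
(11, 19, 2)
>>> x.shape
(13, 2)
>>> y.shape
(11, 13, 19, 23)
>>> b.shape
(2, 13, 19, 23)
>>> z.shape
(2, 13, 19, 11)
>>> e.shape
(11, 23)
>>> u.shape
(2, 19)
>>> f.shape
(23, 19, 13, 23)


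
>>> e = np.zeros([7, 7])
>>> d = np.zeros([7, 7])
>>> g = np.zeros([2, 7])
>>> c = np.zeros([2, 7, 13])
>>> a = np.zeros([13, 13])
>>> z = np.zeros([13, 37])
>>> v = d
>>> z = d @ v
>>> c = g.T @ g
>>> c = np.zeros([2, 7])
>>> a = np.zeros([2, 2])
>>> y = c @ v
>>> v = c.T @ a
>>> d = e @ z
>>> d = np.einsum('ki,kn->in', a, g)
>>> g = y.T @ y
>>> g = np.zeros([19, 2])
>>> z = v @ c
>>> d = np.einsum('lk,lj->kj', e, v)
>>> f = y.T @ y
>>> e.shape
(7, 7)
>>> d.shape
(7, 2)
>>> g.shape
(19, 2)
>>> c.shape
(2, 7)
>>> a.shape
(2, 2)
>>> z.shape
(7, 7)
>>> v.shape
(7, 2)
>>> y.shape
(2, 7)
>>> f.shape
(7, 7)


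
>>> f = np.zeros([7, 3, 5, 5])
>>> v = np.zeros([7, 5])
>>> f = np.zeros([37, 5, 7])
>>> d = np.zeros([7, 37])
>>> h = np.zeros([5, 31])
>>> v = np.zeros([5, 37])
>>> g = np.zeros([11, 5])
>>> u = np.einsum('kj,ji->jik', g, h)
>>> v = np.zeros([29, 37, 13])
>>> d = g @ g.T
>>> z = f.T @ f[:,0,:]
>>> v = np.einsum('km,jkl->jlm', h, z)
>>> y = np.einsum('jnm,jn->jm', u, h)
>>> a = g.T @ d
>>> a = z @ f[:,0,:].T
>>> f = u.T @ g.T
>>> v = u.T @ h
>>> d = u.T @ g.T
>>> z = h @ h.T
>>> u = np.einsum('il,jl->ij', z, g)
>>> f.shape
(11, 31, 11)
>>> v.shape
(11, 31, 31)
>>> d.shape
(11, 31, 11)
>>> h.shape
(5, 31)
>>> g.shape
(11, 5)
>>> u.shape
(5, 11)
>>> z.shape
(5, 5)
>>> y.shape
(5, 11)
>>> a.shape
(7, 5, 37)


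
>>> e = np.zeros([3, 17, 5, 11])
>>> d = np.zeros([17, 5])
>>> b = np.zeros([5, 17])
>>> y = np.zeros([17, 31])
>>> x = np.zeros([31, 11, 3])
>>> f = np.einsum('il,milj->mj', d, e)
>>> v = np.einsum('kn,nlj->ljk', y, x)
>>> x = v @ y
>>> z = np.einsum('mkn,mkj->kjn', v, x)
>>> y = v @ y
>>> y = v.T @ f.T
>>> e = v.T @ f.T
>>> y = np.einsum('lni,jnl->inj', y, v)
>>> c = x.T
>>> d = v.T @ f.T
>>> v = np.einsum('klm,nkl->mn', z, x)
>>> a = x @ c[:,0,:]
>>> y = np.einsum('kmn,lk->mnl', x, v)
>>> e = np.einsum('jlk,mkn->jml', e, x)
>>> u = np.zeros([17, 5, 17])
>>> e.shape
(17, 11, 3)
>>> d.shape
(17, 3, 3)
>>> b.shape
(5, 17)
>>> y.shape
(3, 31, 17)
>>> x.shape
(11, 3, 31)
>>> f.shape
(3, 11)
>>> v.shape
(17, 11)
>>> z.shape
(3, 31, 17)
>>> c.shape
(31, 3, 11)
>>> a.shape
(11, 3, 11)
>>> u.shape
(17, 5, 17)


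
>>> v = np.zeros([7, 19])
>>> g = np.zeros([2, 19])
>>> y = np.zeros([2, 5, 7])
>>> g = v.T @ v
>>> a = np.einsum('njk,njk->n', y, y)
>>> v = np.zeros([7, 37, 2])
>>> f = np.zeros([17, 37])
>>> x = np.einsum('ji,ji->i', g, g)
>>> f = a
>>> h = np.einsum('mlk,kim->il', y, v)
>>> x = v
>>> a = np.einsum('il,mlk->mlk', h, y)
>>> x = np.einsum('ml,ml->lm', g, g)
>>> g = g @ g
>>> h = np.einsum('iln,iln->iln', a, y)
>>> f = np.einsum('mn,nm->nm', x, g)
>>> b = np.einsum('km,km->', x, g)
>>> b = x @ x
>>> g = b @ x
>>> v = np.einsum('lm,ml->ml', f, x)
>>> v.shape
(19, 19)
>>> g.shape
(19, 19)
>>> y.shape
(2, 5, 7)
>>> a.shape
(2, 5, 7)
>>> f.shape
(19, 19)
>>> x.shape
(19, 19)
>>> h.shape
(2, 5, 7)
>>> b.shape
(19, 19)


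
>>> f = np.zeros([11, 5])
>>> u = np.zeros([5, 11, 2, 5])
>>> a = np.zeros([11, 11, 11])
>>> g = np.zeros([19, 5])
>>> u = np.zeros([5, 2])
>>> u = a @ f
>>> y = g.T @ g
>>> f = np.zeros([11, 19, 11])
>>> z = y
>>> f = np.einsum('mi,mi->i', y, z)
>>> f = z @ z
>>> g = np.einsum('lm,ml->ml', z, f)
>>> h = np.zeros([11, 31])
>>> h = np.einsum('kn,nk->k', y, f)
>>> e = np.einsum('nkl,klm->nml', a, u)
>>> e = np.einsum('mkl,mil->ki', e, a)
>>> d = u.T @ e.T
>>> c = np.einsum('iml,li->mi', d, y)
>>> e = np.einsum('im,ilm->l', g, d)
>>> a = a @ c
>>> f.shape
(5, 5)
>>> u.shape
(11, 11, 5)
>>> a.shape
(11, 11, 5)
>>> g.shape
(5, 5)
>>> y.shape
(5, 5)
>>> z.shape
(5, 5)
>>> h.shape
(5,)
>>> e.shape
(11,)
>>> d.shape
(5, 11, 5)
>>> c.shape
(11, 5)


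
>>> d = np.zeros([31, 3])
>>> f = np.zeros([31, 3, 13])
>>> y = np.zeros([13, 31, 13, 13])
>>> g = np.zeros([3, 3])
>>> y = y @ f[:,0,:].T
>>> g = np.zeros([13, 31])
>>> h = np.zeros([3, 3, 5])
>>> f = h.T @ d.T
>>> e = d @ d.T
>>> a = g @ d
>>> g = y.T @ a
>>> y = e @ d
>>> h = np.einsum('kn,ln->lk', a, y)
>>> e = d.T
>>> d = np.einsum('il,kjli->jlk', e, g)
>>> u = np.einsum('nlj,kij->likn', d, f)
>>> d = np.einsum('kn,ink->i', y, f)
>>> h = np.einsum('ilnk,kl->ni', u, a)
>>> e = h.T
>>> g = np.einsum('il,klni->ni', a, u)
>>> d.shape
(5,)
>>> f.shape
(5, 3, 31)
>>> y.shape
(31, 3)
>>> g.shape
(5, 13)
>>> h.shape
(5, 31)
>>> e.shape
(31, 5)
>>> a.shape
(13, 3)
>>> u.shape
(31, 3, 5, 13)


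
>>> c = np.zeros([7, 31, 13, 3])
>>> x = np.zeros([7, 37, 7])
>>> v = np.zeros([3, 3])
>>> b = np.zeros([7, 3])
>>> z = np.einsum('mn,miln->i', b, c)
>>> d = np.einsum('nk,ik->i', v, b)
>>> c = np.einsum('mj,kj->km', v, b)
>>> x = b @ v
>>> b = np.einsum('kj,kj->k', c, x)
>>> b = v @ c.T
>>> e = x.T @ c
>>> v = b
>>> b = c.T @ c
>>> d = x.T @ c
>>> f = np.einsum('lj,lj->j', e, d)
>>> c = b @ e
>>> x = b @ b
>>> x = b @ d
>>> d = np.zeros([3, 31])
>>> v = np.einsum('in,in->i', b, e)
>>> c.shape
(3, 3)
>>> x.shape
(3, 3)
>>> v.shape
(3,)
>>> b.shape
(3, 3)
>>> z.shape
(31,)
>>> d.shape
(3, 31)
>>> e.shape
(3, 3)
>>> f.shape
(3,)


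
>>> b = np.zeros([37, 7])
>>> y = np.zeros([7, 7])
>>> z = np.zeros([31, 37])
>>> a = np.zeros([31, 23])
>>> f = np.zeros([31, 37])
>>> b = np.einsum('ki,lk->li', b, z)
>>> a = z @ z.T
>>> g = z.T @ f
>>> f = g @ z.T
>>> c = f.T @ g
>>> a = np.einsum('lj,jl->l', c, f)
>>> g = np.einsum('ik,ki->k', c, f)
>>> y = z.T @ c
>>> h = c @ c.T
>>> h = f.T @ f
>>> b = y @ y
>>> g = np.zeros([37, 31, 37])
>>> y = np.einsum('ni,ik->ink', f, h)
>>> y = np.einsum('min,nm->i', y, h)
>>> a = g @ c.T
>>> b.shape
(37, 37)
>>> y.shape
(37,)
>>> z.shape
(31, 37)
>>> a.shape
(37, 31, 31)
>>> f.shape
(37, 31)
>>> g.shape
(37, 31, 37)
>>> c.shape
(31, 37)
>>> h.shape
(31, 31)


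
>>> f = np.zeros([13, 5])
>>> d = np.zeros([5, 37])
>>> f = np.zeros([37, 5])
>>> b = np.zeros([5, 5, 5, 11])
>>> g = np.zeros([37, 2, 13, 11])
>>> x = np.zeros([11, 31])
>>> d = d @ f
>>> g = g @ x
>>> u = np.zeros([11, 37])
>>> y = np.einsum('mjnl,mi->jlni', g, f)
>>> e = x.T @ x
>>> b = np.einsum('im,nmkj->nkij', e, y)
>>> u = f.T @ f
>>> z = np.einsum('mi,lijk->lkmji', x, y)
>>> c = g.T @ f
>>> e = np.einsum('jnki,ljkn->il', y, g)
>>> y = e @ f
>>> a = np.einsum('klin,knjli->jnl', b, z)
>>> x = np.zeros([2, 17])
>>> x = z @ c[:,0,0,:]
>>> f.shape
(37, 5)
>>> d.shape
(5, 5)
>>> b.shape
(2, 13, 31, 5)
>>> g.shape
(37, 2, 13, 31)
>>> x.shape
(2, 5, 11, 13, 5)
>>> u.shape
(5, 5)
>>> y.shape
(5, 5)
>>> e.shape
(5, 37)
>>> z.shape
(2, 5, 11, 13, 31)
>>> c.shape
(31, 13, 2, 5)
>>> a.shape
(11, 5, 13)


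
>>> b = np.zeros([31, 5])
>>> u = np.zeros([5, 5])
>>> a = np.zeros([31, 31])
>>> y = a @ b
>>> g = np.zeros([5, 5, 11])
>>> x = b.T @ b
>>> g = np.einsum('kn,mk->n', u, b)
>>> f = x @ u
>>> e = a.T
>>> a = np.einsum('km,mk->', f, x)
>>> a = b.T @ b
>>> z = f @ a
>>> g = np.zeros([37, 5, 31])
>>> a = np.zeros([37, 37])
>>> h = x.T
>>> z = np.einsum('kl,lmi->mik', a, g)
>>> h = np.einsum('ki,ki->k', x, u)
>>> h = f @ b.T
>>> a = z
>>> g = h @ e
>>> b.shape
(31, 5)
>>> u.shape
(5, 5)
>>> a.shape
(5, 31, 37)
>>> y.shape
(31, 5)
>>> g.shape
(5, 31)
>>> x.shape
(5, 5)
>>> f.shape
(5, 5)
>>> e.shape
(31, 31)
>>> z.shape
(5, 31, 37)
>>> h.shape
(5, 31)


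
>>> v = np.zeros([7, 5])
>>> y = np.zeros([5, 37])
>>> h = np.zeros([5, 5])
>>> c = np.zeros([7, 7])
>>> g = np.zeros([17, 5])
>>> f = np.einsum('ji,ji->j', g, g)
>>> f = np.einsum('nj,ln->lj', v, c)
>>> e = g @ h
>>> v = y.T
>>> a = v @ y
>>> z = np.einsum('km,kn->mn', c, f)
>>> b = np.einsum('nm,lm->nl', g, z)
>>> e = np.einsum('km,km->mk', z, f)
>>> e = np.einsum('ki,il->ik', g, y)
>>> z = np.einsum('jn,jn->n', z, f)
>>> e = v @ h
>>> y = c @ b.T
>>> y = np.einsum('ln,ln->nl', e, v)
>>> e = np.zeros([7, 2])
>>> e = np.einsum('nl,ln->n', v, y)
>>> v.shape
(37, 5)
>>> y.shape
(5, 37)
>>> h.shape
(5, 5)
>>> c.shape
(7, 7)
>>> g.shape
(17, 5)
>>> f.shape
(7, 5)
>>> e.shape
(37,)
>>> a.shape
(37, 37)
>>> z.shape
(5,)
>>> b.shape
(17, 7)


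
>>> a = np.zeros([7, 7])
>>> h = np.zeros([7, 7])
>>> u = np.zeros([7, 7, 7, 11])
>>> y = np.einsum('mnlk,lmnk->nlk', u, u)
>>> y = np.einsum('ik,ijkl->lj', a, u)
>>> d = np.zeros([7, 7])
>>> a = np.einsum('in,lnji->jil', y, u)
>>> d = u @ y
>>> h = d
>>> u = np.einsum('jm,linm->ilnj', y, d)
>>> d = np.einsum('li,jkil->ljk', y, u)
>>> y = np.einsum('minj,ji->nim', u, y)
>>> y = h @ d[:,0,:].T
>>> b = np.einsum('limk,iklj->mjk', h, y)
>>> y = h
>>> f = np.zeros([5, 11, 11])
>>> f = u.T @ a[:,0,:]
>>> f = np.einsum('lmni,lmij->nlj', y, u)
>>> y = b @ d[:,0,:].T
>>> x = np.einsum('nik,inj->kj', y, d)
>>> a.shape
(7, 11, 7)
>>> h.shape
(7, 7, 7, 7)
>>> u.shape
(7, 7, 7, 11)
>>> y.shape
(7, 11, 11)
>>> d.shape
(11, 7, 7)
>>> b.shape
(7, 11, 7)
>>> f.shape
(7, 7, 11)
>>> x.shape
(11, 7)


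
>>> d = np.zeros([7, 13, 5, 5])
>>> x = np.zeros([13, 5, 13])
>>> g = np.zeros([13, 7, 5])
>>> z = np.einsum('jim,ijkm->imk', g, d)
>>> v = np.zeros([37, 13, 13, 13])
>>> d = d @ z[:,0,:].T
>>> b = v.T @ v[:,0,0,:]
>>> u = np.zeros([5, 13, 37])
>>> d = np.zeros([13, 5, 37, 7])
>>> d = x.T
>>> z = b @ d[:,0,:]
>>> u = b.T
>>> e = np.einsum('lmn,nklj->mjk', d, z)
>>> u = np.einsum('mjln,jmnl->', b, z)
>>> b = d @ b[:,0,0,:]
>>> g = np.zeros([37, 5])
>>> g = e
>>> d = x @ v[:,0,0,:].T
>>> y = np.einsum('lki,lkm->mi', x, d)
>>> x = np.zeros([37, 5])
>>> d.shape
(13, 5, 37)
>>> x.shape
(37, 5)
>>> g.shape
(5, 13, 13)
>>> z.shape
(13, 13, 13, 13)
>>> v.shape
(37, 13, 13, 13)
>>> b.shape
(13, 5, 13)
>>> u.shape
()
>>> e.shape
(5, 13, 13)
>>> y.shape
(37, 13)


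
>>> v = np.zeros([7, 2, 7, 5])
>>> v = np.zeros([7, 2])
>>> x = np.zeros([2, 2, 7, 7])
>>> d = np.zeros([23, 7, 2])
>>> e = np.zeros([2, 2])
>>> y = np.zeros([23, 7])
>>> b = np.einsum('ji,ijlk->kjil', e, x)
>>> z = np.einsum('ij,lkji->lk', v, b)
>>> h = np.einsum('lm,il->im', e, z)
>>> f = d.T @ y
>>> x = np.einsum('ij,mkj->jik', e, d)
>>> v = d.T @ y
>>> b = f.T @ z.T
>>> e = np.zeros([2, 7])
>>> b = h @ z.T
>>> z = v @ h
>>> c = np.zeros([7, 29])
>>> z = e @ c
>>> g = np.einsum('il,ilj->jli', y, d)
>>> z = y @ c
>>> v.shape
(2, 7, 7)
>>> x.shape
(2, 2, 7)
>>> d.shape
(23, 7, 2)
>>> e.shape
(2, 7)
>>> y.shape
(23, 7)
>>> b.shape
(7, 7)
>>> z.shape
(23, 29)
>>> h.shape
(7, 2)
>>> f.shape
(2, 7, 7)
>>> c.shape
(7, 29)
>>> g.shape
(2, 7, 23)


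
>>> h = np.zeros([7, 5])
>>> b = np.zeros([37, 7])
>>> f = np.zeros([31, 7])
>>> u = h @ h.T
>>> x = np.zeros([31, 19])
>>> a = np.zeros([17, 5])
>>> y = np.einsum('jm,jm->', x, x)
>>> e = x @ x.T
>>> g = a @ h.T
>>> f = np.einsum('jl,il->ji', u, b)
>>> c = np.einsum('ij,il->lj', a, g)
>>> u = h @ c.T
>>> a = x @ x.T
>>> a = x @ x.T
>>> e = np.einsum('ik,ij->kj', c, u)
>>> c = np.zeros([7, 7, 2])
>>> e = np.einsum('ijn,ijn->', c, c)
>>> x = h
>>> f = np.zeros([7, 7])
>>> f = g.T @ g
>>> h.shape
(7, 5)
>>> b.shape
(37, 7)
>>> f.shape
(7, 7)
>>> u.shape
(7, 7)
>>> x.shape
(7, 5)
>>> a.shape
(31, 31)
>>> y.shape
()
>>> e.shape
()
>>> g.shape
(17, 7)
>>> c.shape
(7, 7, 2)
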